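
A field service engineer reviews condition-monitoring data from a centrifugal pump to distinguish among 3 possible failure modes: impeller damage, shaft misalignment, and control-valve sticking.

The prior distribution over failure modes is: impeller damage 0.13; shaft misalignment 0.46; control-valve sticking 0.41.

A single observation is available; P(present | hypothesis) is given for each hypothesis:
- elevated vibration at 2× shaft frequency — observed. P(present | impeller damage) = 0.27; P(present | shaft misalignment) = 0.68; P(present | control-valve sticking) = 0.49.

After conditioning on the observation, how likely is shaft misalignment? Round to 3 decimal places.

By Bayes' rule, the unnormalized weight for each hypothesis is prior × likelihood:
  impeller damage: 0.13 × 0.27 = 0.0351
  shaft misalignment: 0.46 × 0.68 = 0.3128
  control-valve sticking: 0.41 × 0.49 = 0.2009
Marginal likelihood of the evidence = 0.5488.
P(shaft misalignment | evidence) = 0.3128 / 0.5488 ≈ 0.570.

0.570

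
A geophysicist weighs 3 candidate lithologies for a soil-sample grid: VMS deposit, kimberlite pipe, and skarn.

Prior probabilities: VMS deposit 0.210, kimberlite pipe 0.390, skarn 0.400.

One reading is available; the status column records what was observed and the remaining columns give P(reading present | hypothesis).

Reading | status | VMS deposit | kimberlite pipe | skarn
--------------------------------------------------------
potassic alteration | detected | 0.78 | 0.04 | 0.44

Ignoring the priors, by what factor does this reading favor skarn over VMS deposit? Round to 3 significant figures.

The Bayes factor is the ratio of the two likelihoods.
  skarn: 0.44
  VMS deposit: 0.78
Bayes factor = 0.44 / 0.78 ≈ 0.564

0.564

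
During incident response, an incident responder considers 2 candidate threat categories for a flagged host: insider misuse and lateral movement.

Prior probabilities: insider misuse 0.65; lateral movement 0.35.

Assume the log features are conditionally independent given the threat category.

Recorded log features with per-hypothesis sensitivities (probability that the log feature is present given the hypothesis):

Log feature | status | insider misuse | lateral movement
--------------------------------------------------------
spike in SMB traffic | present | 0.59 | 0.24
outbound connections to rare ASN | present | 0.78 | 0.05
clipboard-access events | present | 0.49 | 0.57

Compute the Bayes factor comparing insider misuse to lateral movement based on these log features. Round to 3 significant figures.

Take the product of per-log feature likelihoods under each hypothesis, then divide.
  insider misuse: 0.59 × 0.78 × 0.49 = 0.2255
  lateral movement: 0.24 × 0.05 × 0.57 = 0.00684
Bayes factor = 0.2255 / 0.00684 ≈ 33.0

33.0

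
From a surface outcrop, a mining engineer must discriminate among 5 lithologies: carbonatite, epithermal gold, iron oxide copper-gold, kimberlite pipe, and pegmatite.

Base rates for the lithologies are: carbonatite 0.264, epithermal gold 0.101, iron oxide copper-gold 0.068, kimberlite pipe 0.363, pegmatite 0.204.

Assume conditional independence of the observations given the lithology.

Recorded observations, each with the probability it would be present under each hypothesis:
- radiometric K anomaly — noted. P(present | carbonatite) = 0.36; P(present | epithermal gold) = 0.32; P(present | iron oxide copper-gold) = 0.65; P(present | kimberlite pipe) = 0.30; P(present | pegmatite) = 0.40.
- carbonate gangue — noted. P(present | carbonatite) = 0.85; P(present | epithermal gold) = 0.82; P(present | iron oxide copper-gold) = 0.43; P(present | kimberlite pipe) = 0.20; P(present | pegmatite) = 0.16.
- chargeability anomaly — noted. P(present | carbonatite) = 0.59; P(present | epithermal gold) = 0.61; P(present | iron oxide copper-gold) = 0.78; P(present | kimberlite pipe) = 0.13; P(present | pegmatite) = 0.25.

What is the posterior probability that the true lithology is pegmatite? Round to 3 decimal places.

0.039

By Bayes' rule with conditional independence, the unnormalized weight for each hypothesis is prior × ∏ likelihoods:
  carbonatite: 0.264 × 0.36 × 0.85 × 0.59 = 0.047663
  epithermal gold: 0.101 × 0.32 × 0.82 × 0.61 = 0.016166
  iron oxide copper-gold: 0.068 × 0.65 × 0.43 × 0.78 = 0.014825
  kimberlite pipe: 0.363 × 0.30 × 0.20 × 0.13 = 0.0028314
  pegmatite: 0.204 × 0.40 × 0.16 × 0.25 = 0.003264
Normalizing constant Z = 0.047663 + 0.016166 + 0.014825 + 0.0028314 + 0.003264 = 0.084749.
P(pegmatite | evidence) = 0.003264 / 0.084749 ≈ 0.039.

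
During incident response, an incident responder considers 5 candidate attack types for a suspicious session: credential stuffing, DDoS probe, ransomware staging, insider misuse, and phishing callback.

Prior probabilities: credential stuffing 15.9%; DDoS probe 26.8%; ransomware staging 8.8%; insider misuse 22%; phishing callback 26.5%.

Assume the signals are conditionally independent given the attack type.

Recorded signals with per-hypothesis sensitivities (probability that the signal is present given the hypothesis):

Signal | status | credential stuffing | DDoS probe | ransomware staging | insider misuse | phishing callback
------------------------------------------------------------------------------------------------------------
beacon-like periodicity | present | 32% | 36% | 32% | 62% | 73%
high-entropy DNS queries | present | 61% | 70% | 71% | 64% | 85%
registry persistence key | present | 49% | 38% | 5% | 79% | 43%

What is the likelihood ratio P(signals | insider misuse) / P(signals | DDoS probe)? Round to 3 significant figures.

3.27

Joint likelihood of the signal pattern under each hypothesis:
  insider misuse: 0.62 × 0.64 × 0.79 = 0.31347
  DDoS probe: 0.36 × 0.70 × 0.38 = 0.09576
Bayes factor = 0.31347 / 0.09576 ≈ 3.27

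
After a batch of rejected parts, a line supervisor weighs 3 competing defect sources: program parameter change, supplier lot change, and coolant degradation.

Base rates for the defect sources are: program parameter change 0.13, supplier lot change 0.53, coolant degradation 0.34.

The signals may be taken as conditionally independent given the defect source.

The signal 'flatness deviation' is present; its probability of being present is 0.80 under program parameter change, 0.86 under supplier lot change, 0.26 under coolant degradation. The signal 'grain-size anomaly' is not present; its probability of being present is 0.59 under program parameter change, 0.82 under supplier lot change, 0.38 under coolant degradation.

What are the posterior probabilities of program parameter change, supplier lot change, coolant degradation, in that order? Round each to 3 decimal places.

For each hypothesis, the unnormalized posterior weight is prior × product of the signal likelihoods (using 1 − P(present | H) for each absent signal):
  program parameter change: 0.13 × 0.80 × (1 − 0.59) = 0.04264
  supplier lot change: 0.53 × 0.86 × (1 − 0.82) = 0.082044
  coolant degradation: 0.34 × 0.26 × (1 − 0.38) = 0.054808
The unnormalized weights sum to 0.17949.
P(program parameter change | evidence) = 0.04264 / 0.17949 ≈ 0.238
P(supplier lot change | evidence) = 0.082044 / 0.17949 ≈ 0.457
P(coolant degradation | evidence) = 0.054808 / 0.17949 ≈ 0.305

0.238, 0.457, 0.305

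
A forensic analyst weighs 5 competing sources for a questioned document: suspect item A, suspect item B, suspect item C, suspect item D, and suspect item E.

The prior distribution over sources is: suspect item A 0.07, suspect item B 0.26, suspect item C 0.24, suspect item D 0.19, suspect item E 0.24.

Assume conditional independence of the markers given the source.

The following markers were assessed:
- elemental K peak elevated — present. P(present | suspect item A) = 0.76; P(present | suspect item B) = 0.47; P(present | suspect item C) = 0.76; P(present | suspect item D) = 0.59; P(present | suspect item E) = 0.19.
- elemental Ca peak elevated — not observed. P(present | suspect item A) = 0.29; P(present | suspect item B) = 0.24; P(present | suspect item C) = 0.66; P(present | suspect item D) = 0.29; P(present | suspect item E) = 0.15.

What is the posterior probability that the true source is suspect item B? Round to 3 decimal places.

0.299

Multiply each prior by the joint likelihood of the marker pattern (using 1 − P(present | H) for each absent marker):
  suspect item A: 0.07 × 0.76 × (1 − 0.29) = 0.037772
  suspect item B: 0.26 × 0.47 × (1 − 0.24) = 0.092872
  suspect item C: 0.24 × 0.76 × (1 − 0.66) = 0.062016
  suspect item D: 0.19 × 0.59 × (1 − 0.29) = 0.079591
  suspect item E: 0.24 × 0.19 × (1 − 0.15) = 0.03876
The unnormalized weights sum to 0.31101.
P(suspect item B | evidence) = 0.092872 / 0.31101 ≈ 0.299.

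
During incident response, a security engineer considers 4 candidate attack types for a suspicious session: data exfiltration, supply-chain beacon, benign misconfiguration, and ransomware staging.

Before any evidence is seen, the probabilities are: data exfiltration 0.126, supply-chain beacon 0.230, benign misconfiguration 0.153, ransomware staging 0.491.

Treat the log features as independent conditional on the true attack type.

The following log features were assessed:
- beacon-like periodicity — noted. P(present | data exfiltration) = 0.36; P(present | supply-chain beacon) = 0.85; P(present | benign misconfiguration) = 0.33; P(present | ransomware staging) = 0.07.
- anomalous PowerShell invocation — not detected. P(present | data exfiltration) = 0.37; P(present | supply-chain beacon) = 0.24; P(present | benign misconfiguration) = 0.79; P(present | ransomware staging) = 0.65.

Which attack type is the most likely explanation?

Multiply each prior by the joint likelihood of the log feature pattern (using 1 − P(present | H) for each absent log feature):
  data exfiltration: 0.126 × 0.36 × (1 − 0.37) = 0.028577
  supply-chain beacon: 0.230 × 0.85 × (1 − 0.24) = 0.14858
  benign misconfiguration: 0.153 × 0.33 × (1 − 0.79) = 0.010603
  ransomware staging: 0.491 × 0.07 × (1 − 0.65) = 0.01203
Marginal likelihood of the evidence = 0.19979.
P(data exfiltration | evidence) ≈ 0.028577 / 0.19979 ≈ 0.143
P(supply-chain beacon | evidence) ≈ 0.14858 / 0.19979 ≈ 0.744
P(benign misconfiguration | evidence) ≈ 0.010603 / 0.19979 ≈ 0.053
P(ransomware staging | evidence) ≈ 0.01203 / 0.19979 ≈ 0.060
The largest is 0.744, so supply-chain beacon is most probable.

supply-chain beacon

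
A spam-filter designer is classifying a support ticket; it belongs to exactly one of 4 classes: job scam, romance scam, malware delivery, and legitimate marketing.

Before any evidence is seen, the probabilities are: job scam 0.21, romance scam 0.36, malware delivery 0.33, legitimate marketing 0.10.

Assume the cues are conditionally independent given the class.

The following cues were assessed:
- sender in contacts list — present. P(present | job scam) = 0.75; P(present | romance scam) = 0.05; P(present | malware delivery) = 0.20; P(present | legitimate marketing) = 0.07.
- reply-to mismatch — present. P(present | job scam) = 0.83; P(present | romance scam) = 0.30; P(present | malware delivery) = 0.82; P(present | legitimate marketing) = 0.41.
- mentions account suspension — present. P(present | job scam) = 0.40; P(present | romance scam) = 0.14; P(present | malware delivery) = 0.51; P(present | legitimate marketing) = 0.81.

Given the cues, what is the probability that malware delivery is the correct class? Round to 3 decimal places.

0.333

For each hypothesis, the unnormalized posterior weight is prior × product of the cue likelihoods:
  job scam: 0.21 × 0.75 × 0.83 × 0.40 = 0.05229
  romance scam: 0.36 × 0.05 × 0.30 × 0.14 = 0.000756
  malware delivery: 0.33 × 0.20 × 0.82 × 0.51 = 0.027601
  legitimate marketing: 0.10 × 0.07 × 0.41 × 0.81 = 0.0023247
The unnormalized weights sum to 0.082972.
P(malware delivery | evidence) = 0.027601 / 0.082972 ≈ 0.333.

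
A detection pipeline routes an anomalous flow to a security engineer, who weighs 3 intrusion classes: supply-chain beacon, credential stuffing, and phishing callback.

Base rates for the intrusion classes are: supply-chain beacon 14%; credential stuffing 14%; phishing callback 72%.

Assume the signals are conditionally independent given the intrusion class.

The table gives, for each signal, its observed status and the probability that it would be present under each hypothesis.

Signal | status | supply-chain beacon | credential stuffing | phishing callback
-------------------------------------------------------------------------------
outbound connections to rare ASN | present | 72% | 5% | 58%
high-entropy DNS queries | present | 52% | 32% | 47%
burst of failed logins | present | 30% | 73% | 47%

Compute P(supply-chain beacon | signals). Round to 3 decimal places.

Multiply each prior by the joint likelihood of the signal pattern:
  supply-chain beacon: 0.14 × 0.72 × 0.52 × 0.30 = 0.015725
  credential stuffing: 0.14 × 0.05 × 0.32 × 0.73 = 0.0016352
  phishing callback: 0.72 × 0.58 × 0.47 × 0.47 = 0.092248
The unnormalized weights sum to 0.10961.
P(supply-chain beacon | evidence) = 0.015725 / 0.10961 ≈ 0.143.

0.143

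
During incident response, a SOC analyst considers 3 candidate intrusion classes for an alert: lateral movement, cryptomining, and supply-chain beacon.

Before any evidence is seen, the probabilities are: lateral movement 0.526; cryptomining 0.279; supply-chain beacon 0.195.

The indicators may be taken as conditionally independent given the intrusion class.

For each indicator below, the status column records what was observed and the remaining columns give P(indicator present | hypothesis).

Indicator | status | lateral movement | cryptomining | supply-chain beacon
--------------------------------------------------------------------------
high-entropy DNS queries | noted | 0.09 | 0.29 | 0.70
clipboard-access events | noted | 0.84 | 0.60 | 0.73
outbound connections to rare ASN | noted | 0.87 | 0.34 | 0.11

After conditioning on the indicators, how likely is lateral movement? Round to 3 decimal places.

Multiply each prior by the joint likelihood of the indicator pattern:
  lateral movement: 0.526 × 0.09 × 0.84 × 0.87 = 0.034596
  cryptomining: 0.279 × 0.29 × 0.60 × 0.34 = 0.016506
  supply-chain beacon: 0.195 × 0.70 × 0.73 × 0.11 = 0.010961
Marginal likelihood of the evidence = 0.062063.
P(lateral movement | evidence) = 0.034596 / 0.062063 ≈ 0.557.

0.557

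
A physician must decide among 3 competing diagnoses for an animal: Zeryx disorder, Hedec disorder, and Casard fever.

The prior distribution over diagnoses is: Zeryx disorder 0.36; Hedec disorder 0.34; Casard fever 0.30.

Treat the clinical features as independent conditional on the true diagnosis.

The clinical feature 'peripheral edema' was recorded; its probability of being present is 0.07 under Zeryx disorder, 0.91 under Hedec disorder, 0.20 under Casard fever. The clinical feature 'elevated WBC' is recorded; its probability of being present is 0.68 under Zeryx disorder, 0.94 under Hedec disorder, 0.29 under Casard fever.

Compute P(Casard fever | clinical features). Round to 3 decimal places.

By Bayes' rule with conditional independence, the unnormalized weight for each hypothesis is prior × ∏ likelihoods:
  Zeryx disorder: 0.36 × 0.07 × 0.68 = 0.017136
  Hedec disorder: 0.34 × 0.91 × 0.94 = 0.29084
  Casard fever: 0.30 × 0.20 × 0.29 = 0.0174
Normalizing constant Z = 0.017136 + 0.29084 + 0.0174 = 0.32537.
P(Casard fever | evidence) = 0.0174 / 0.32537 ≈ 0.053.

0.053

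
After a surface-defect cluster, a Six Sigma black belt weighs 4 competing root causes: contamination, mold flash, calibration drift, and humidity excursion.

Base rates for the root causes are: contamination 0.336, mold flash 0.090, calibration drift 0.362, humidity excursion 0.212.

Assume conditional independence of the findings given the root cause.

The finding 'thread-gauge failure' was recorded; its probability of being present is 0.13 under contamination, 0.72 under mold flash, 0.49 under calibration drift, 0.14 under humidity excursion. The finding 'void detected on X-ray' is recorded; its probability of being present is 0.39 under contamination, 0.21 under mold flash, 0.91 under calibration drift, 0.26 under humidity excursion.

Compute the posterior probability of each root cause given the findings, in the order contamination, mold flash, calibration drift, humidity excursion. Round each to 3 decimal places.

By Bayes' rule with conditional independence, the unnormalized weight for each hypothesis is prior × ∏ likelihoods:
  contamination: 0.336 × 0.13 × 0.39 = 0.017035
  mold flash: 0.090 × 0.72 × 0.21 = 0.013608
  calibration drift: 0.362 × 0.49 × 0.91 = 0.16142
  humidity excursion: 0.212 × 0.14 × 0.26 = 0.0077168
Normalizing constant Z = 0.017035 + 0.013608 + 0.16142 + 0.0077168 = 0.19978.
P(contamination | evidence) = 0.017035 / 0.19978 ≈ 0.085
P(mold flash | evidence) = 0.013608 / 0.19978 ≈ 0.068
P(calibration drift | evidence) = 0.16142 / 0.19978 ≈ 0.808
P(humidity excursion | evidence) = 0.0077168 / 0.19978 ≈ 0.039

0.085, 0.068, 0.808, 0.039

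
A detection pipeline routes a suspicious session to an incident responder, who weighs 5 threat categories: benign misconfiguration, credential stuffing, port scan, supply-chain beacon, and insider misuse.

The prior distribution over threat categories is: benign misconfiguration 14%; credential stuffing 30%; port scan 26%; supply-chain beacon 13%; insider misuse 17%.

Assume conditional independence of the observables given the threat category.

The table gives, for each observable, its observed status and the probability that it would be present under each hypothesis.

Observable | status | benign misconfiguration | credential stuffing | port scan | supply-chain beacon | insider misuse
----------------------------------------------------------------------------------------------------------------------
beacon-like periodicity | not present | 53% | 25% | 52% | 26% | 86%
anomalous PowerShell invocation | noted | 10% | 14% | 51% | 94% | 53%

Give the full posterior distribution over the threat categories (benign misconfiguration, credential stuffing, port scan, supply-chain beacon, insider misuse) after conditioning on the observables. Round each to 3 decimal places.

0.032, 0.154, 0.311, 0.442, 0.062

By Bayes' rule with conditional independence, the unnormalized weight for each hypothesis is prior × ∏ likelihoods (using 1 − P(present | H) for each absent observable):
  benign misconfiguration: 0.14 × (1 − 0.53) × 0.10 = 0.00658
  credential stuffing: 0.30 × (1 − 0.25) × 0.14 = 0.0315
  port scan: 0.26 × (1 − 0.52) × 0.51 = 0.063648
  supply-chain beacon: 0.13 × (1 − 0.26) × 0.94 = 0.090428
  insider misuse: 0.17 × (1 − 0.86) × 0.53 = 0.012614
The unnormalized weights sum to 0.20477.
P(benign misconfiguration | evidence) = 0.00658 / 0.20477 ≈ 0.032
P(credential stuffing | evidence) = 0.0315 / 0.20477 ≈ 0.154
P(port scan | evidence) = 0.063648 / 0.20477 ≈ 0.311
P(supply-chain beacon | evidence) = 0.090428 / 0.20477 ≈ 0.442
P(insider misuse | evidence) = 0.012614 / 0.20477 ≈ 0.062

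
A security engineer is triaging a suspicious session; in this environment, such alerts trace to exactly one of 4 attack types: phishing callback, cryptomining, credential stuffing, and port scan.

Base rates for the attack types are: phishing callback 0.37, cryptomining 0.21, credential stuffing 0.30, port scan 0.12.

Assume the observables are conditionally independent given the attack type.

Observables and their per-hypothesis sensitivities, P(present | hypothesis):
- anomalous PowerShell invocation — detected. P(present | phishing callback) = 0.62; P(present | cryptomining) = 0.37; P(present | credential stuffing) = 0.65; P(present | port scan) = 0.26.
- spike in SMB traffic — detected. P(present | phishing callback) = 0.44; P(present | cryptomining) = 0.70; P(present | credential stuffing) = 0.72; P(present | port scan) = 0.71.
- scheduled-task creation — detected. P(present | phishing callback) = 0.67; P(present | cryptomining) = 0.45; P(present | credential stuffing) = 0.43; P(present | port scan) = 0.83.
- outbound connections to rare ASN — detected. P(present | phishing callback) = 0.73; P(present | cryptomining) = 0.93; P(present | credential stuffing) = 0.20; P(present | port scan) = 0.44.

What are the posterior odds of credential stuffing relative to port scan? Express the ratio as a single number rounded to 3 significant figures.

1.49

The normalizing constant cancels in an odds ratio, so compute prior × likelihood for the two hypotheses only:
  credential stuffing: 0.30 × 0.65 × 0.72 × 0.43 × 0.20 = 0.012074
  port scan: 0.12 × 0.26 × 0.71 × 0.83 × 0.44 = 0.0080899
Odds(credential stuffing : port scan) = 0.012074 / 0.0080899 ≈ 1.49.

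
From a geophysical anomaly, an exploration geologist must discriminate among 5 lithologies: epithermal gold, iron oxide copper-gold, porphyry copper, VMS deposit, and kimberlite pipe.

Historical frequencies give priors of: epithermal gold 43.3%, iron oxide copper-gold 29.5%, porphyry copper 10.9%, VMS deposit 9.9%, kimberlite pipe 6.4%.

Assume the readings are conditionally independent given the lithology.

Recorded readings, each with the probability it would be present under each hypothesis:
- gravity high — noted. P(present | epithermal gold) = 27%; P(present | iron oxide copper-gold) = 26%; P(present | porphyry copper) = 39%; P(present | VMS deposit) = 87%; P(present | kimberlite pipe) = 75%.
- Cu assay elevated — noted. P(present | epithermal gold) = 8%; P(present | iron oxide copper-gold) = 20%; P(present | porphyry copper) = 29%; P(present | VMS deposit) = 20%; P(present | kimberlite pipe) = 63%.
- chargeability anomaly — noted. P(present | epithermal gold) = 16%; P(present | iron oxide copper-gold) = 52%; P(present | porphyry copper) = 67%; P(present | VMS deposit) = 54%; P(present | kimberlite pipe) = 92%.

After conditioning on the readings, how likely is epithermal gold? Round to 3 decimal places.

0.027

By Bayes' rule with conditional independence, the unnormalized weight for each hypothesis is prior × ∏ likelihoods:
  epithermal gold: 0.433 × 0.27 × 0.08 × 0.16 = 0.0014964
  iron oxide copper-gold: 0.295 × 0.26 × 0.20 × 0.52 = 0.0079768
  porphyry copper: 0.109 × 0.39 × 0.29 × 0.67 = 0.0082597
  VMS deposit: 0.099 × 0.87 × 0.20 × 0.54 = 0.009302
  kimberlite pipe: 0.064 × 0.75 × 0.63 × 0.92 = 0.027821
Marginal likelihood of the evidence = 0.054856.
P(epithermal gold | evidence) = 0.0014964 / 0.054856 ≈ 0.027.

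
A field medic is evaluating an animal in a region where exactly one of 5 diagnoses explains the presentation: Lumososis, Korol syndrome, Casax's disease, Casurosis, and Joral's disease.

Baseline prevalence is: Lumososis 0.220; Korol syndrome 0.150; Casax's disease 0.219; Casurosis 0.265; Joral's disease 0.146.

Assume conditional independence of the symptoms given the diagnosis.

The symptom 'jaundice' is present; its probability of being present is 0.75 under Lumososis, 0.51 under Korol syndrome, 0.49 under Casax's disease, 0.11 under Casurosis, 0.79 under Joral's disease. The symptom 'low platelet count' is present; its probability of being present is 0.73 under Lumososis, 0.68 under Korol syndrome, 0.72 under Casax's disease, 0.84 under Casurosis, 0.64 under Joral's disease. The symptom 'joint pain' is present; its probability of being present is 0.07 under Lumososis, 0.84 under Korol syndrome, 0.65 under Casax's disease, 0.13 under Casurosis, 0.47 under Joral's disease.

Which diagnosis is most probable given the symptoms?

Casax's disease

For each hypothesis, the unnormalized posterior weight is prior × product of the symptom likelihoods:
  Lumososis: 0.220 × 0.75 × 0.73 × 0.07 = 0.0084315
  Korol syndrome: 0.150 × 0.51 × 0.68 × 0.84 = 0.043697
  Casax's disease: 0.219 × 0.49 × 0.72 × 0.65 = 0.050221
  Casurosis: 0.265 × 0.11 × 0.84 × 0.13 = 0.0031832
  Joral's disease: 0.146 × 0.79 × 0.64 × 0.47 = 0.034694
Normalizing constant Z = 0.0084315 + 0.043697 + 0.050221 + 0.0031832 + 0.034694 = 0.14023.
P(Lumososis | evidence) ≈ 0.0084315 / 0.14023 ≈ 0.060
P(Korol syndrome | evidence) ≈ 0.043697 / 0.14023 ≈ 0.312
P(Casax's disease | evidence) ≈ 0.050221 / 0.14023 ≈ 0.358
P(Casurosis | evidence) ≈ 0.0031832 / 0.14023 ≈ 0.023
P(Joral's disease | evidence) ≈ 0.034694 / 0.14023 ≈ 0.247
The largest is 0.358, so Casax's disease is most probable.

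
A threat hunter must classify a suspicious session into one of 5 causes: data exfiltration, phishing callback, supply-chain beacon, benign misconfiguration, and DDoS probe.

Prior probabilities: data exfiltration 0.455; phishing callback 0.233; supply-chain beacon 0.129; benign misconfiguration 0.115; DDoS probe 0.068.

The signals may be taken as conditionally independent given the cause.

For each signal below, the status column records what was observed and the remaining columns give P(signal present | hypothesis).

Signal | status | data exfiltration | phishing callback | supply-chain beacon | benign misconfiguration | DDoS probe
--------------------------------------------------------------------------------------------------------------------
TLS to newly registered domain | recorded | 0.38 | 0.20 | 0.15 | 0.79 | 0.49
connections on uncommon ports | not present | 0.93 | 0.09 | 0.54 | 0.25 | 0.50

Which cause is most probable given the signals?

benign misconfiguration

Multiply each prior by the joint likelihood of the signal pattern (using 1 − P(present | H) for each absent signal):
  data exfiltration: 0.455 × 0.38 × (1 − 0.93) = 0.012103
  phishing callback: 0.233 × 0.20 × (1 − 0.09) = 0.042406
  supply-chain beacon: 0.129 × 0.15 × (1 − 0.54) = 0.008901
  benign misconfiguration: 0.115 × 0.79 × (1 − 0.25) = 0.068138
  DDoS probe: 0.068 × 0.49 × (1 − 0.50) = 0.01666
Marginal likelihood of the evidence = 0.14821.
P(data exfiltration | evidence) ≈ 0.012103 / 0.14821 ≈ 0.082
P(phishing callback | evidence) ≈ 0.042406 / 0.14821 ≈ 0.286
P(supply-chain beacon | evidence) ≈ 0.008901 / 0.14821 ≈ 0.060
P(benign misconfiguration | evidence) ≈ 0.068138 / 0.14821 ≈ 0.460
P(DDoS probe | evidence) ≈ 0.01666 / 0.14821 ≈ 0.112
The largest is 0.460, so benign misconfiguration is most probable.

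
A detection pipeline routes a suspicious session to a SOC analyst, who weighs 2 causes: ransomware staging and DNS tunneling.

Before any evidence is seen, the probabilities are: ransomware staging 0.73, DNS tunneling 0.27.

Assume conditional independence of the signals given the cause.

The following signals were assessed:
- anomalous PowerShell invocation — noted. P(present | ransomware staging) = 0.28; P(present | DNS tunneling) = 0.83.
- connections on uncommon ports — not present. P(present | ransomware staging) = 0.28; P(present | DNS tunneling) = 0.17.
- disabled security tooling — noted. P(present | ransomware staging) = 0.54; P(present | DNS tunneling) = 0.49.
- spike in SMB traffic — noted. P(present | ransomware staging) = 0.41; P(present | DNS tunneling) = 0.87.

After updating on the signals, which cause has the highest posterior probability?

By Bayes' rule with conditional independence, the unnormalized weight for each hypothesis is prior × ∏ likelihoods (using 1 − P(present | H) for each absent signal):
  ransomware staging: 0.73 × 0.28 × (1 − 0.28) × 0.54 × 0.41 = 0.032583
  DNS tunneling: 0.27 × 0.83 × (1 − 0.17) × 0.49 × 0.87 = 0.079293
The unnormalized weights sum to 0.11188.
P(ransomware staging | evidence) ≈ 0.032583 / 0.11188 ≈ 0.291
P(DNS tunneling | evidence) ≈ 0.079293 / 0.11188 ≈ 0.709
The largest is 0.709, so DNS tunneling is most probable.

DNS tunneling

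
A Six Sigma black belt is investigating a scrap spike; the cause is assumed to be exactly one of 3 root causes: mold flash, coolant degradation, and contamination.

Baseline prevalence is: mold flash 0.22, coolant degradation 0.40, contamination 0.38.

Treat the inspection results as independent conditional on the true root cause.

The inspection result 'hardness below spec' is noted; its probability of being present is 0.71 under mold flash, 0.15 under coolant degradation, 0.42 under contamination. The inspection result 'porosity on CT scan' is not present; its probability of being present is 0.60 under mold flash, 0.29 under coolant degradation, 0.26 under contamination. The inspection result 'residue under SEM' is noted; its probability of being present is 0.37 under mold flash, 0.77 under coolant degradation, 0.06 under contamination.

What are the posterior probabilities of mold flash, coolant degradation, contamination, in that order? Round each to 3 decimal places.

0.367, 0.521, 0.112

Multiply each prior by the joint likelihood of the inspection result pattern (using 1 − P(present | H) for each absent inspection result):
  mold flash: 0.22 × 0.71 × (1 − 0.60) × 0.37 = 0.023118
  coolant degradation: 0.40 × 0.15 × (1 − 0.29) × 0.77 = 0.032802
  contamination: 0.38 × 0.42 × (1 − 0.26) × 0.06 = 0.0070862
The unnormalized weights sum to 0.063006.
P(mold flash | evidence) = 0.023118 / 0.063006 ≈ 0.367
P(coolant degradation | evidence) = 0.032802 / 0.063006 ≈ 0.521
P(contamination | evidence) = 0.0070862 / 0.063006 ≈ 0.112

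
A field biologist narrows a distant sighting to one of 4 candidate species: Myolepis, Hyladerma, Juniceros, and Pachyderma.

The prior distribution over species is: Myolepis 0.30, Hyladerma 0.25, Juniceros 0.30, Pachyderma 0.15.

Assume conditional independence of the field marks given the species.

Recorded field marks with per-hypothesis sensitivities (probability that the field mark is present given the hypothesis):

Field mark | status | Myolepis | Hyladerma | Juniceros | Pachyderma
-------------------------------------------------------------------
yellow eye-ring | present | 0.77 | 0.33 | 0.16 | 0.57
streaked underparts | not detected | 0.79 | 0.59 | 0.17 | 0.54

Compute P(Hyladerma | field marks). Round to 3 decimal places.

For each hypothesis, the unnormalized posterior weight is prior × product of the field mark likelihoods (using 1 − P(present | H) for each absent field mark):
  Myolepis: 0.30 × 0.77 × (1 − 0.79) = 0.04851
  Hyladerma: 0.25 × 0.33 × (1 − 0.59) = 0.033825
  Juniceros: 0.30 × 0.16 × (1 − 0.17) = 0.03984
  Pachyderma: 0.15 × 0.57 × (1 − 0.54) = 0.03933
Normalizing constant Z = 0.04851 + 0.033825 + 0.03984 + 0.03933 = 0.1615.
P(Hyladerma | evidence) = 0.033825 / 0.1615 ≈ 0.209.

0.209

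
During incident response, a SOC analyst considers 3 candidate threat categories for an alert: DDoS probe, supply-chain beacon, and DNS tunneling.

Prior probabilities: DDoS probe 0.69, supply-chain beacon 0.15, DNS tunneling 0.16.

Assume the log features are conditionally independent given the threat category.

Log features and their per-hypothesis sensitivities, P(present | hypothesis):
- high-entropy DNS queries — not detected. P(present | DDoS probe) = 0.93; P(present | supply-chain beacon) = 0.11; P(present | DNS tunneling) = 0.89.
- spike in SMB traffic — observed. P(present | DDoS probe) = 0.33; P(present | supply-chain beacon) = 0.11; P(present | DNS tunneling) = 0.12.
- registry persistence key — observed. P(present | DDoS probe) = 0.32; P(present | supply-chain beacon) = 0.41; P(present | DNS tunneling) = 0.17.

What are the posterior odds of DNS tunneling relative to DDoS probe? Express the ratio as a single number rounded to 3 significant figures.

0.0704

Unnormalized posterior weight (prior times the log feature likelihoods) for each of the two hypotheses (using 1 − P(present | H) for each absent log feature):
  DNS tunneling: 0.16 × (1 − 0.89) × 0.12 × 0.17 = 0.00035904
  DDoS probe: 0.69 × (1 − 0.93) × 0.33 × 0.32 = 0.0051005
Posterior odds = 0.00035904 / 0.0051005 ≈ 0.0704.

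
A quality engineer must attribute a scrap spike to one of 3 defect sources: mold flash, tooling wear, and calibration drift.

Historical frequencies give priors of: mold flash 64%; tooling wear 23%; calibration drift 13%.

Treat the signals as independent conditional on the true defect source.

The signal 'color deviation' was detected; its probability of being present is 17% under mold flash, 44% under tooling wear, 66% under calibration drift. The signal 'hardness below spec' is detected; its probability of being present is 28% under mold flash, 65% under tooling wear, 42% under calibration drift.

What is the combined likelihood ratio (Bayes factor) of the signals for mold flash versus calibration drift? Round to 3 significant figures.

0.172

Joint likelihood of the signal pattern under each hypothesis:
  mold flash: 0.17 × 0.28 = 0.0476
  calibration drift: 0.66 × 0.42 = 0.2772
Bayes factor = 0.0476 / 0.2772 ≈ 0.172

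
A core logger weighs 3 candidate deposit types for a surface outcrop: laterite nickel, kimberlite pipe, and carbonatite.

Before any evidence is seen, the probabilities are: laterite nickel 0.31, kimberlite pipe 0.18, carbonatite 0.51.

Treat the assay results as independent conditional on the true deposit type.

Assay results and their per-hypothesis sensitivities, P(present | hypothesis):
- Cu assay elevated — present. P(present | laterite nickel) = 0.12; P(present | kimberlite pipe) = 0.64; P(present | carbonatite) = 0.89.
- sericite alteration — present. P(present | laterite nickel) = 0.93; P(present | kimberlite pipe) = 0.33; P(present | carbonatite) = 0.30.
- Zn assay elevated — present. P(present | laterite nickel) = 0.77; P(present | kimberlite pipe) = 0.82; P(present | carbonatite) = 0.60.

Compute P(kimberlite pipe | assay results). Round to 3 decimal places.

For each hypothesis, the unnormalized posterior weight is prior × product of the assay result likelihoods:
  laterite nickel: 0.31 × 0.12 × 0.93 × 0.77 = 0.026639
  kimberlite pipe: 0.18 × 0.64 × 0.33 × 0.82 = 0.031173
  carbonatite: 0.51 × 0.89 × 0.30 × 0.60 = 0.081702
Marginal likelihood of the evidence = 0.13951.
P(kimberlite pipe | evidence) = 0.031173 / 0.13951 ≈ 0.223.

0.223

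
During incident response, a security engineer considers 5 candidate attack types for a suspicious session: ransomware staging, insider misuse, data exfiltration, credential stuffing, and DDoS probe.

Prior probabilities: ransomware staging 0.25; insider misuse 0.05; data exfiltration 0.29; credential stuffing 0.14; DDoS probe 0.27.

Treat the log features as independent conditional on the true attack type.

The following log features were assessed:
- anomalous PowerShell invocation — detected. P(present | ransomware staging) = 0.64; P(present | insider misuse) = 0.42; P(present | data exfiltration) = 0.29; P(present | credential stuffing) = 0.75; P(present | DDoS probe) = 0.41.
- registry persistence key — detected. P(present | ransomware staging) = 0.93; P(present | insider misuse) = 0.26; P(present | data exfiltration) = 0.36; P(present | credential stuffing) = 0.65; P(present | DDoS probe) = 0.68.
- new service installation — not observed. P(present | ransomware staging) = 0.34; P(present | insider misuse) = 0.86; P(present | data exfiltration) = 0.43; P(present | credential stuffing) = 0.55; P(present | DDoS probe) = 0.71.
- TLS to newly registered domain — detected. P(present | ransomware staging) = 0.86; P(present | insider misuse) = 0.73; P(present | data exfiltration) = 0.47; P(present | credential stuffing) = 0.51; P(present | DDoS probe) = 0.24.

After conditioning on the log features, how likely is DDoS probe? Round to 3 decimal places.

Multiply each prior by the joint likelihood of the log feature pattern (using 1 − P(present | H) for each absent log feature):
  ransomware staging: 0.25 × 0.64 × 0.93 × (1 − 0.34) × 0.86 = 0.084459
  insider misuse: 0.05 × 0.42 × 0.26 × (1 − 0.86) × 0.73 = 0.00055801
  data exfiltration: 0.29 × 0.29 × 0.36 × (1 − 0.43) × 0.47 = 0.0081109
  credential stuffing: 0.14 × 0.75 × 0.65 × (1 − 0.55) × 0.51 = 0.015663
  DDoS probe: 0.27 × 0.41 × 0.68 × (1 − 0.71) × 0.24 = 0.0052392
Normalizing constant Z = 0.084459 + 0.00055801 + 0.0081109 + 0.015663 + 0.0052392 = 0.11403.
P(DDoS probe | evidence) = 0.0052392 / 0.11403 ≈ 0.046.

0.046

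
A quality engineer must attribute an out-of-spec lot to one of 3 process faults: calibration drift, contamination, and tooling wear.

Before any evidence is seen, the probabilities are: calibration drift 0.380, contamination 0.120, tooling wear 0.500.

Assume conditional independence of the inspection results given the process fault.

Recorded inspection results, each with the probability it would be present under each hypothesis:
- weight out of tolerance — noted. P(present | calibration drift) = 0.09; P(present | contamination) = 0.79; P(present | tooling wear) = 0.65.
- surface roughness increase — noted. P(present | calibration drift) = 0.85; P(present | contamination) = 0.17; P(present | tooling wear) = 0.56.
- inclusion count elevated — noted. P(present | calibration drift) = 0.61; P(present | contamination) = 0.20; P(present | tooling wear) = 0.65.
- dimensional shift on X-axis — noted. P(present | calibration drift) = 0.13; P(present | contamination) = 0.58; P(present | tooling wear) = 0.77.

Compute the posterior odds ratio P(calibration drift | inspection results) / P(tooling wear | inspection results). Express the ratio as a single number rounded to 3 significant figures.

Unnormalized posterior weight (prior times the inspection result likelihoods) for each of the two hypotheses:
  calibration drift: 0.380 × 0.09 × 0.85 × 0.61 × 0.13 = 0.0023053
  tooling wear: 0.500 × 0.65 × 0.56 × 0.65 × 0.77 = 0.091091
Odds(calibration drift : tooling wear) = 0.0023053 / 0.091091 ≈ 0.0253.

0.0253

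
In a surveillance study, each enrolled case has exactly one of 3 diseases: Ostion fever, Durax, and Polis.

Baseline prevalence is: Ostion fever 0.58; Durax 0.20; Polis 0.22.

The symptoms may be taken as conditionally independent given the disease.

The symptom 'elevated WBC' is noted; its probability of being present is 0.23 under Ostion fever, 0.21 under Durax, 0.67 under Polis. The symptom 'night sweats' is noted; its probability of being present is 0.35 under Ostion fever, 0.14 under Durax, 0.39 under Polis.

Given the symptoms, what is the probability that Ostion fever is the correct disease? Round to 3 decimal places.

By Bayes' rule with conditional independence, the unnormalized weight for each hypothesis is prior × ∏ likelihoods:
  Ostion fever: 0.58 × 0.23 × 0.35 = 0.04669
  Durax: 0.20 × 0.21 × 0.14 = 0.00588
  Polis: 0.22 × 0.67 × 0.39 = 0.057486
The unnormalized weights sum to 0.11006.
P(Ostion fever | evidence) = 0.04669 / 0.11006 ≈ 0.424.

0.424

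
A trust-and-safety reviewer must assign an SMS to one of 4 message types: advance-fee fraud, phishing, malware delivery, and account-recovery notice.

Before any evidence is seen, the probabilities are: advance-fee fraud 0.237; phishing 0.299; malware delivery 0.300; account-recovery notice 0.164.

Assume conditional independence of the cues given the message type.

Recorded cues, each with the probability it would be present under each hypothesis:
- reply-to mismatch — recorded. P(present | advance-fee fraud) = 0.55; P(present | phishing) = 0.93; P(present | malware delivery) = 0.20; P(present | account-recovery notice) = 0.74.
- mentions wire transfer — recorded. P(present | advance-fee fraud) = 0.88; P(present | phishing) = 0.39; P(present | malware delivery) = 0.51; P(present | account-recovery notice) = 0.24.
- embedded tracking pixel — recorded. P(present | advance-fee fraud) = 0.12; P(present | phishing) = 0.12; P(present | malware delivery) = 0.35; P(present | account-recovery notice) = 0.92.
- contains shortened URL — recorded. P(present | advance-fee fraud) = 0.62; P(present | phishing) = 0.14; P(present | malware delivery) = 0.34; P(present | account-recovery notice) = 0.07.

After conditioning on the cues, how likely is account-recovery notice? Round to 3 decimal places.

For each hypothesis, the unnormalized posterior weight is prior × product of the cue likelihoods:
  advance-fee fraud: 0.237 × 0.55 × 0.88 × 0.12 × 0.62 = 0.0085343
  phishing: 0.299 × 0.93 × 0.39 × 0.12 × 0.14 = 0.0018219
  malware delivery: 0.300 × 0.20 × 0.51 × 0.35 × 0.34 = 0.0036414
  account-recovery notice: 0.164 × 0.74 × 0.24 × 0.92 × 0.07 = 0.0018757
The unnormalized weights sum to 0.015873.
P(account-recovery notice | evidence) = 0.0018757 / 0.015873 ≈ 0.118.

0.118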